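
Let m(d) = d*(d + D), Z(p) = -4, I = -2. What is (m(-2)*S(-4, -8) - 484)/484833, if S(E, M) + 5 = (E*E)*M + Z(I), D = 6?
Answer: 204/161611 ≈ 0.0012623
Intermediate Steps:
m(d) = d*(6 + d) (m(d) = d*(d + 6) = d*(6 + d))
S(E, M) = -9 + M*E**2 (S(E, M) = -5 + ((E*E)*M - 4) = -5 + (E**2*M - 4) = -5 + (M*E**2 - 4) = -5 + (-4 + M*E**2) = -9 + M*E**2)
(m(-2)*S(-4, -8) - 484)/484833 = ((-2*(6 - 2))*(-9 - 8*(-4)**2) - 484)/484833 = ((-2*4)*(-9 - 8*16) - 484)*(1/484833) = (-8*(-9 - 128) - 484)*(1/484833) = (-8*(-137) - 484)*(1/484833) = (1096 - 484)*(1/484833) = 612*(1/484833) = 204/161611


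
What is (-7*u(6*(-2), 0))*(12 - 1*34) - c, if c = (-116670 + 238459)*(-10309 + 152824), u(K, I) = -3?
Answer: -17356759797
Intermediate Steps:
c = 17356759335 (c = 121789*142515 = 17356759335)
(-7*u(6*(-2), 0))*(12 - 1*34) - c = (-7*(-3))*(12 - 1*34) - 1*17356759335 = 21*(12 - 34) - 17356759335 = 21*(-22) - 17356759335 = -462 - 17356759335 = -17356759797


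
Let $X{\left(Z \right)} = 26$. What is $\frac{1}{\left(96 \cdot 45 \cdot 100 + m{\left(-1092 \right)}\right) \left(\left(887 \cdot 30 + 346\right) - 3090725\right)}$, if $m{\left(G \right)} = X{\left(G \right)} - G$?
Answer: $- \frac{1}{1326973501742} \approx -7.5359 \cdot 10^{-13}$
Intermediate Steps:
$m{\left(G \right)} = 26 - G$
$\frac{1}{\left(96 \cdot 45 \cdot 100 + m{\left(-1092 \right)}\right) \left(\left(887 \cdot 30 + 346\right) - 3090725\right)} = \frac{1}{\left(96 \cdot 45 \cdot 100 + \left(26 - -1092\right)\right) \left(\left(887 \cdot 30 + 346\right) - 3090725\right)} = \frac{1}{\left(4320 \cdot 100 + \left(26 + 1092\right)\right) \left(\left(26610 + 346\right) - 3090725\right)} = \frac{1}{\left(432000 + 1118\right) \left(26956 - 3090725\right)} = \frac{1}{433118 \left(-3063769\right)} = \frac{1}{-1326973501742} = - \frac{1}{1326973501742}$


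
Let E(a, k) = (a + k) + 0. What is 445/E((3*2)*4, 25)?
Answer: 445/49 ≈ 9.0816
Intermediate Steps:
E(a, k) = a + k
445/E((3*2)*4, 25) = 445/((3*2)*4 + 25) = 445/(6*4 + 25) = 445/(24 + 25) = 445/49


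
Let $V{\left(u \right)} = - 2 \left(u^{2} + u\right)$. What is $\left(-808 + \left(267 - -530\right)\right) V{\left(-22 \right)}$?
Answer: $10164$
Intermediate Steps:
$V{\left(u \right)} = - 2 u - 2 u^{2}$ ($V{\left(u \right)} = - 2 \left(u + u^{2}\right) = - 2 u - 2 u^{2}$)
$\left(-808 + \left(267 - -530\right)\right) V{\left(-22 \right)} = \left(-808 + \left(267 - -530\right)\right) \left(\left(-2\right) \left(-22\right) \left(1 - 22\right)\right) = \left(-808 + \left(267 + 530\right)\right) \left(\left(-2\right) \left(-22\right) \left(-21\right)\right) = \left(-808 + 797\right) \left(-924\right) = \left(-11\right) \left(-924\right) = 10164$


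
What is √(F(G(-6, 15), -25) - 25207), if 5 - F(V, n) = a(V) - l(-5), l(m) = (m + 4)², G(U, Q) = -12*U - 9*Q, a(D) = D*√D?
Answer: √(-25201 + 189*I*√7) ≈ 1.575 + 158.76*I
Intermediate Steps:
a(D) = D^(3/2)
l(m) = (4 + m)²
F(V, n) = 6 - V^(3/2) (F(V, n) = 5 - (V^(3/2) - (4 - 5)²) = 5 - (V^(3/2) - 1*(-1)²) = 5 - (V^(3/2) - 1*1) = 5 - (V^(3/2) - 1) = 5 - (-1 + V^(3/2)) = 5 + (1 - V^(3/2)) = 6 - V^(3/2))
√(F(G(-6, 15), -25) - 25207) = √((6 - (-12*(-6) - 9*15)^(3/2)) - 25207) = √((6 - (72 - 135)^(3/2)) - 25207) = √((6 - (-63)^(3/2)) - 25207) = √((6 - (-189)*I*√7) - 25207) = √((6 + 189*I*√7) - 25207) = √(-25201 + 189*I*√7)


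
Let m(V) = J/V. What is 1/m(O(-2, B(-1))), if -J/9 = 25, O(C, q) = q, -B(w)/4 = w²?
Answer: 4/225 ≈ 0.017778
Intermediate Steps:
B(w) = -4*w²
J = -225 (J = -9*25 = -225)
m(V) = -225/V
1/m(O(-2, B(-1))) = 1/(-225/((-4*(-1)²))) = 1/(-225/((-4*1))) = 1/(-225/(-4)) = 1/(-225*(-¼)) = 1/(225/4) = 4/225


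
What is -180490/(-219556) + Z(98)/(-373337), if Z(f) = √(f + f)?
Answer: 33690260673/40984189186 ≈ 0.82203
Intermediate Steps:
Z(f) = √2*√f (Z(f) = √(2*f) = √2*√f)
-180490/(-219556) + Z(98)/(-373337) = -180490/(-219556) + (√2*√98)/(-373337) = -180490*(-1/219556) + (√2*(7*√2))*(-1/373337) = 90245/109778 + 14*(-1/373337) = 90245/109778 - 14/373337 = 33690260673/40984189186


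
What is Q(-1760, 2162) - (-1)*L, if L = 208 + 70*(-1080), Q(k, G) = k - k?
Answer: -75392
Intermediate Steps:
Q(k, G) = 0
L = -75392 (L = 208 - 75600 = -75392)
Q(-1760, 2162) - (-1)*L = 0 - (-1)*(-75392) = 0 - 1*75392 = 0 - 75392 = -75392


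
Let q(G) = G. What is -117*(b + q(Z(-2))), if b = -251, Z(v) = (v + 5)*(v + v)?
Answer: 30771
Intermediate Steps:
Z(v) = 2*v*(5 + v) (Z(v) = (5 + v)*(2*v) = 2*v*(5 + v))
-117*(b + q(Z(-2))) = -117*(-251 + 2*(-2)*(5 - 2)) = -117*(-251 + 2*(-2)*3) = -117*(-251 - 12) = -117*(-263) = 30771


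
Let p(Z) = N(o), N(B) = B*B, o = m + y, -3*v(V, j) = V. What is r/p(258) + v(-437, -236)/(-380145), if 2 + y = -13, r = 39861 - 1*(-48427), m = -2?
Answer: 100686598987/329585715 ≈ 305.49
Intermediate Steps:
r = 88288 (r = 39861 + 48427 = 88288)
y = -15 (y = -2 - 13 = -15)
v(V, j) = -V/3
o = -17 (o = -2 - 15 = -17)
N(B) = B²
p(Z) = 289 (p(Z) = (-17)² = 289)
r/p(258) + v(-437, -236)/(-380145) = 88288/289 - ⅓*(-437)/(-380145) = 88288*(1/289) + (437/3)*(-1/380145) = 88288/289 - 437/1140435 = 100686598987/329585715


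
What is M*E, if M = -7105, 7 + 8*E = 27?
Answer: -35525/2 ≈ -17763.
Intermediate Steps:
E = 5/2 (E = -7/8 + (⅛)*27 = -7/8 + 27/8 = 5/2 ≈ 2.5000)
M*E = -7105*5/2 = -35525/2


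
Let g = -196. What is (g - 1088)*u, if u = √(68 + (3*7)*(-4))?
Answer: -5136*I ≈ -5136.0*I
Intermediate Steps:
u = 4*I (u = √(68 + 21*(-4)) = √(68 - 84) = √(-16) = 4*I ≈ 4.0*I)
(g - 1088)*u = (-196 - 1088)*(4*I) = -5136*I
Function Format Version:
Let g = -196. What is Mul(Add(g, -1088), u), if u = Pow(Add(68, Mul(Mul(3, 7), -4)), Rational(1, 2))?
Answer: Mul(-5136, I) ≈ Mul(-5136.0, I)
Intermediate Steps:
u = Mul(4, I) (u = Pow(Add(68, Mul(21, -4)), Rational(1, 2)) = Pow(Add(68, -84), Rational(1, 2)) = Pow(-16, Rational(1, 2)) = Mul(4, I) ≈ Mul(4.0000, I))
Mul(Add(g, -1088), u) = Mul(Add(-196, -1088), Mul(4, I)) = Mul(-1284, Mul(4, I)) = Mul(-5136, I)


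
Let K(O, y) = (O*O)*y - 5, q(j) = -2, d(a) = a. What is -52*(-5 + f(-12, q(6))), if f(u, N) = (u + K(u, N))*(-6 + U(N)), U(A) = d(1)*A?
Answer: -126620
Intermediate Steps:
K(O, y) = -5 + y*O² (K(O, y) = O²*y - 5 = y*O² - 5 = -5 + y*O²)
U(A) = A (U(A) = 1*A = A)
f(u, N) = (-6 + N)*(-5 + u + N*u²) (f(u, N) = (u + (-5 + N*u²))*(-6 + N) = (-5 + u + N*u²)*(-6 + N) = (-6 + N)*(-5 + u + N*u²))
-52*(-5 + f(-12, q(6))) = -52*(-5 + (30 - 6*(-12) - 2*(-12) - 2*(-5 - 2*(-12)²) - 6*(-2)*(-12)²)) = -52*(-5 + (30 + 72 + 24 - 2*(-5 - 2*144) - 6*(-2)*144)) = -52*(-5 + (30 + 72 + 24 - 2*(-5 - 288) + 1728)) = -52*(-5 + (30 + 72 + 24 - 2*(-293) + 1728)) = -52*(-5 + (30 + 72 + 24 + 586 + 1728)) = -52*(-5 + 2440) = -52*2435 = -126620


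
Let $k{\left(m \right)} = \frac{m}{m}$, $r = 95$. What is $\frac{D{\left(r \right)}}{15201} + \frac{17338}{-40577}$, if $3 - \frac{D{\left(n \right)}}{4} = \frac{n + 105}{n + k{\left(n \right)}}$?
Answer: $- \frac{790218467}{1850432931} \approx -0.42705$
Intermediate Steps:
$k{\left(m \right)} = 1$
$D{\left(n \right)} = 12 - \frac{4 \left(105 + n\right)}{1 + n}$ ($D{\left(n \right)} = 12 - 4 \frac{n + 105}{n + 1} = 12 - 4 \frac{105 + n}{1 + n} = 12 - \frac{4 \left(105 + n\right)}{1 + n}$)
$\frac{D{\left(r \right)}}{15201} + \frac{17338}{-40577} = \frac{8 \frac{1}{1 + 95} \left(-51 + 95\right)}{15201} + \frac{17338}{-40577} = 8 \cdot \frac{1}{96} \cdot 44 \cdot \frac{1}{15201} + 17338 \left(- \frac{1}{40577}\right) = 8 \cdot \frac{1}{96} \cdot 44 \cdot \frac{1}{15201} - \frac{17338}{40577} = \frac{11}{3} \cdot \frac{1}{15201} - \frac{17338}{40577} = \frac{11}{45603} - \frac{17338}{40577} = - \frac{790218467}{1850432931}$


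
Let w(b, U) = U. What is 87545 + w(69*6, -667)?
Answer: 86878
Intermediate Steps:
87545 + w(69*6, -667) = 87545 - 667 = 86878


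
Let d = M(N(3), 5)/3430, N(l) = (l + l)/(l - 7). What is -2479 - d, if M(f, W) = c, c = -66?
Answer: -4251452/1715 ≈ -2479.0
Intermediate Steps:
N(l) = 2*l/(-7 + l) (N(l) = (2*l)/(-7 + l) = 2*l/(-7 + l))
M(f, W) = -66
d = -33/1715 (d = -66/3430 = -66*1/3430 = -33/1715 ≈ -0.019242)
-2479 - d = -2479 - 1*(-33/1715) = -2479 + 33/1715 = -4251452/1715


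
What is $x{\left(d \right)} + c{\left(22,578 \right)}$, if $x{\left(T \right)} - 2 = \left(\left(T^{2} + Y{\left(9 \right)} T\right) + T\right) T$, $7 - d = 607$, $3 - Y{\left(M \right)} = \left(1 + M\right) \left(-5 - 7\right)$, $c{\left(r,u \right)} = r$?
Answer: $-171359976$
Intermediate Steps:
$Y{\left(M \right)} = 15 + 12 M$ ($Y{\left(M \right)} = 3 - \left(1 + M\right) \left(-5 - 7\right) = 3 - \left(1 + M\right) \left(-12\right) = 3 - \left(-12 - 12 M\right) = 3 + \left(12 + 12 M\right) = 15 + 12 M$)
$d = -600$ ($d = 7 - 607 = -600$)
$x{\left(T \right)} = 2 + T \left(T^{2} + 124 T\right)$ ($x{\left(T \right)} = 2 + \left(\left(T^{2} + \left(15 + 12 \cdot 9\right) T\right) + T\right) T = 2 + \left(\left(T^{2} + \left(15 + 108\right) T\right) + T\right) T = 2 + \left(\left(T^{2} + 123 T\right) + T\right) T = 2 + \left(T^{2} + 124 T\right) T = 2 + T \left(T^{2} + 124 T\right)$)
$x{\left(d \right)} + c{\left(22,578 \right)} = \left(2 + \left(-600\right)^{3} + 124 \left(-600\right)^{2}\right) + 22 = \left(2 - 216000000 + 124 \cdot 360000\right) + 22 = \left(2 - 216000000 + 44640000\right) + 22 = -171359998 + 22 = -171359976$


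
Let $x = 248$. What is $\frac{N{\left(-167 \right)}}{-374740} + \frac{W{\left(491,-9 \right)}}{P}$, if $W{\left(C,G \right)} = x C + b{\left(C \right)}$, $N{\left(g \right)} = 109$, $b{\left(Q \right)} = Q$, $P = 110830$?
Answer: $\frac{4580325719}{4153243420} \approx 1.1028$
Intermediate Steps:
$W{\left(C,G \right)} = 249 C$ ($W{\left(C,G \right)} = 248 C + C = 249 C$)
$\frac{N{\left(-167 \right)}}{-374740} + \frac{W{\left(491,-9 \right)}}{P} = \frac{109}{-374740} + \frac{249 \cdot 491}{110830} = 109 \left(- \frac{1}{374740}\right) + 122259 \cdot \frac{1}{110830} = - \frac{109}{374740} + \frac{122259}{110830} = \frac{4580325719}{4153243420}$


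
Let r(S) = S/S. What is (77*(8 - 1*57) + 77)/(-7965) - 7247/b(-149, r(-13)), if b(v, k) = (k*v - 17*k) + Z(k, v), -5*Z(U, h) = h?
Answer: 32347639/602685 ≈ 53.673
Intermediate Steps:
Z(U, h) = -h/5
r(S) = 1
b(v, k) = -17*k - v/5 + k*v (b(v, k) = (k*v - 17*k) - v/5 = (-17*k + k*v) - v/5 = -17*k - v/5 + k*v)
(77*(8 - 1*57) + 77)/(-7965) - 7247/b(-149, r(-13)) = (77*(8 - 1*57) + 77)/(-7965) - 7247/(-17*1 - ⅕*(-149) + 1*(-149)) = (77*(8 - 57) + 77)*(-1/7965) - 7247/(-17 + 149/5 - 149) = (77*(-49) + 77)*(-1/7965) - 7247/(-681/5) = (-3773 + 77)*(-1/7965) - 7247*(-5/681) = -3696*(-1/7965) + 36235/681 = 1232/2655 + 36235/681 = 32347639/602685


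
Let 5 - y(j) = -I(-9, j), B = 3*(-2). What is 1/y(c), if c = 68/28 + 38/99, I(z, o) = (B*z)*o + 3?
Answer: 77/12310 ≈ 0.0062551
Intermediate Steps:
B = -6
I(z, o) = 3 - 6*o*z (I(z, o) = (-6*z)*o + 3 = -6*o*z + 3 = 3 - 6*o*z)
c = 1949/693 (c = 68*(1/28) + 38*(1/99) = 17/7 + 38/99 = 1949/693 ≈ 2.8124)
y(j) = 8 + 54*j (y(j) = 5 - (-1)*(3 - 6*j*(-9)) = 5 - (-1)*(3 + 54*j) = 5 - (-3 - 54*j) = 5 + (3 + 54*j) = 8 + 54*j)
1/y(c) = 1/(8 + 54*(1949/693)) = 1/(8 + 11694/77) = 1/(12310/77) = 77/12310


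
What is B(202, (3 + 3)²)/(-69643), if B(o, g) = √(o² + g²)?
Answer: -10*√421/69643 ≈ -0.0029462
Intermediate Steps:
B(o, g) = √(g² + o²)
B(202, (3 + 3)²)/(-69643) = √(((3 + 3)²)² + 202²)/(-69643) = √((6²)² + 40804)*(-1/69643) = √(36² + 40804)*(-1/69643) = √(1296 + 40804)*(-1/69643) = √42100*(-1/69643) = (10*√421)*(-1/69643) = -10*√421/69643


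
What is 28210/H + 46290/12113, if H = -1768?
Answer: -9994885/823684 ≈ -12.134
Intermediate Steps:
28210/H + 46290/12113 = 28210/(-1768) + 46290/12113 = 28210*(-1/1768) + 46290*(1/12113) = -1085/68 + 46290/12113 = -9994885/823684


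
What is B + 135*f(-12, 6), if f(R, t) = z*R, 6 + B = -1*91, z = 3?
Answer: -4957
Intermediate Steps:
B = -97 (B = -6 - 1*91 = -6 - 91 = -97)
f(R, t) = 3*R
B + 135*f(-12, 6) = -97 + 135*(3*(-12)) = -97 + 135*(-36) = -97 - 4860 = -4957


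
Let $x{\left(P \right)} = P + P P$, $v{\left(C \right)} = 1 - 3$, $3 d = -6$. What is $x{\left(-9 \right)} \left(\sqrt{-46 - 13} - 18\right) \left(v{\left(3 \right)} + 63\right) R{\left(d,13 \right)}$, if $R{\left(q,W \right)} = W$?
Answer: $-1027728 + 57096 i \sqrt{59} \approx -1.0277 \cdot 10^{6} + 4.3856 \cdot 10^{5} i$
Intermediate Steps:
$d = -2$ ($d = \frac{1}{3} \left(-6\right) = -2$)
$v{\left(C \right)} = -2$
$x{\left(P \right)} = P + P^{2}$
$x{\left(-9 \right)} \left(\sqrt{-46 - 13} - 18\right) \left(v{\left(3 \right)} + 63\right) R{\left(d,13 \right)} = - 9 \left(1 - 9\right) \left(\sqrt{-46 - 13} - 18\right) \left(-2 + 63\right) 13 = \left(-9\right) \left(-8\right) \left(\sqrt{-59} - 18\right) 61 \cdot 13 = 72 \left(i \sqrt{59} - 18\right) 61 \cdot 13 = 72 \left(-18 + i \sqrt{59}\right) 61 \cdot 13 = 72 \left(-1098 + 61 i \sqrt{59}\right) 13 = \left(-79056 + 4392 i \sqrt{59}\right) 13 = -1027728 + 57096 i \sqrt{59}$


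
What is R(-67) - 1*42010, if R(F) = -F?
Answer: -41943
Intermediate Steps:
R(-67) - 1*42010 = -1*(-67) - 1*42010 = 67 - 42010 = -41943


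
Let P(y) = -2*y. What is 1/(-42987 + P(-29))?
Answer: -1/42929 ≈ -2.3294e-5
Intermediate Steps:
1/(-42987 + P(-29)) = 1/(-42987 - 2*(-29)) = 1/(-42987 + 58) = 1/(-42929) = -1/42929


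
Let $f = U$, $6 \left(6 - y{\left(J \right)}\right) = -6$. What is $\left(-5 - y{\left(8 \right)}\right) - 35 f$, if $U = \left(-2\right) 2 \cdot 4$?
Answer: $548$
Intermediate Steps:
$y{\left(J \right)} = 7$ ($y{\left(J \right)} = 6 - -1 = 6 + 1 = 7$)
$U = -16$ ($U = \left(-4\right) 4 = -16$)
$f = -16$
$\left(-5 - y{\left(8 \right)}\right) - 35 f = \left(-5 - 7\right) - -560 = \left(-5 - 7\right) + 560 = -12 + 560 = 548$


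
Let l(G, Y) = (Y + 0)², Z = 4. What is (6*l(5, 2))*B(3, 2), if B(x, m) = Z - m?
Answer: 48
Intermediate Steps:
B(x, m) = 4 - m
l(G, Y) = Y²
(6*l(5, 2))*B(3, 2) = (6*2²)*(4 - 1*2) = (6*4)*(4 - 2) = 24*2 = 48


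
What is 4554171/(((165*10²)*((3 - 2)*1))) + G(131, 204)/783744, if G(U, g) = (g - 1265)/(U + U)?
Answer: 77929806825349/282343776000 ≈ 276.01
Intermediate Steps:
G(U, g) = (-1265 + g)/(2*U) (G(U, g) = (-1265 + g)/((2*U)) = (-1265 + g)*(1/(2*U)) = (-1265 + g)/(2*U))
4554171/(((165*10²)*((3 - 2)*1))) + G(131, 204)/783744 = 4554171/(((165*10²)*((3 - 2)*1))) + ((½)*(-1265 + 204)/131)/783744 = 4554171/(((165*100)*(1*1))) + ((½)*(1/131)*(-1061))*(1/783744) = 4554171/((16500*1)) - 1061/262*1/783744 = 4554171/16500 - 1061/205340928 = 4554171*(1/16500) - 1061/205340928 = 1518057/5500 - 1061/205340928 = 77929806825349/282343776000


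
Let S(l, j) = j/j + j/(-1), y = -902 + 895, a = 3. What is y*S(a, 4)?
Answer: 21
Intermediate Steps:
y = -7
S(l, j) = 1 - j (S(l, j) = 1 + j*(-1) = 1 - j)
y*S(a, 4) = -7*(1 - 1*4) = -7*(1 - 4) = -7*(-3) = 21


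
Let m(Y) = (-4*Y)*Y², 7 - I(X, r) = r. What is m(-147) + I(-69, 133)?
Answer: 12705966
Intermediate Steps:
I(X, r) = 7 - r
m(Y) = -4*Y³
m(-147) + I(-69, 133) = -4*(-147)³ + (7 - 1*133) = -4*(-3176523) + (7 - 133) = 12706092 - 126 = 12705966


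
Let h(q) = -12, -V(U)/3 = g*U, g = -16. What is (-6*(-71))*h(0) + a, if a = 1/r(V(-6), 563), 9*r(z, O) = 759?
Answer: -1293333/253 ≈ -5112.0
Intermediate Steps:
V(U) = 48*U (V(U) = -(-48)*U = 48*U)
r(z, O) = 253/3 (r(z, O) = (1/9)*759 = 253/3)
a = 3/253 (a = 1/(253/3) = 3/253 ≈ 0.011858)
(-6*(-71))*h(0) + a = -6*(-71)*(-12) + 3/253 = 426*(-12) + 3/253 = -5112 + 3/253 = -1293333/253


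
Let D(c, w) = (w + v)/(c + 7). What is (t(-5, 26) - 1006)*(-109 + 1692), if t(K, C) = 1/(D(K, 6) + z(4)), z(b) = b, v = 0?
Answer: -11145903/7 ≈ -1.5923e+6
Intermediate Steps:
D(c, w) = w/(7 + c) (D(c, w) = (w + 0)/(c + 7) = w/(7 + c))
t(K, C) = 1/(4 + 6/(7 + K)) (t(K, C) = 1/(6/(7 + K) + 4) = 1/(4 + 6/(7 + K)))
(t(-5, 26) - 1006)*(-109 + 1692) = ((7 - 5)/(2*(17 + 2*(-5))) - 1006)*(-109 + 1692) = ((1/2)*2/(17 - 10) - 1006)*1583 = ((1/2)*2/7 - 1006)*1583 = ((1/2)*(1/7)*2 - 1006)*1583 = (1/7 - 1006)*1583 = -7041/7*1583 = -11145903/7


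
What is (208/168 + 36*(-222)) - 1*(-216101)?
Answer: 4370315/21 ≈ 2.0811e+5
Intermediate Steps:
(208/168 + 36*(-222)) - 1*(-216101) = (208*(1/168) - 7992) + 216101 = (26/21 - 7992) + 216101 = -167806/21 + 216101 = 4370315/21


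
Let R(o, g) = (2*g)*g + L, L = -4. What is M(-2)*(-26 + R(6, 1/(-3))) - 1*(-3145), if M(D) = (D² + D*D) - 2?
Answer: 8899/3 ≈ 2966.3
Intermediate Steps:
M(D) = -2 + 2*D² (M(D) = (D² + D²) - 2 = 2*D² - 2 = -2 + 2*D²)
R(o, g) = -4 + 2*g² (R(o, g) = (2*g)*g - 4 = 2*g² - 4 = -4 + 2*g²)
M(-2)*(-26 + R(6, 1/(-3))) - 1*(-3145) = (-2 + 2*(-2)²)*(-26 + (-4 + 2*(1/(-3))²)) - 1*(-3145) = (-2 + 2*4)*(-26 + (-4 + 2*(-⅓)²)) + 3145 = (-2 + 8)*(-26 + (-4 + 2*(⅑))) + 3145 = 6*(-26 + (-4 + 2/9)) + 3145 = 6*(-26 - 34/9) + 3145 = 6*(-268/9) + 3145 = -536/3 + 3145 = 8899/3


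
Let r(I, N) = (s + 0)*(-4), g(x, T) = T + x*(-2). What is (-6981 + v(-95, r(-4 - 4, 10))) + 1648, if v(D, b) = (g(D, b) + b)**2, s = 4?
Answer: 19631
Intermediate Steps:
g(x, T) = T - 2*x
r(I, N) = -16 (r(I, N) = (4 + 0)*(-4) = 4*(-4) = -16)
v(D, b) = (-2*D + 2*b)**2 (v(D, b) = ((b - 2*D) + b)**2 = (-2*D + 2*b)**2)
(-6981 + v(-95, r(-4 - 4, 10))) + 1648 = (-6981 + 4*(-16 - 1*(-95))**2) + 1648 = (-6981 + 4*(-16 + 95)**2) + 1648 = (-6981 + 4*79**2) + 1648 = (-6981 + 4*6241) + 1648 = (-6981 + 24964) + 1648 = 17983 + 1648 = 19631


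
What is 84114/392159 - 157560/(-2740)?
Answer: 3100952220/53725783 ≈ 57.718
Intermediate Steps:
84114/392159 - 157560/(-2740) = 84114*(1/392159) - 157560*(-1/2740) = 84114/392159 + 7878/137 = 3100952220/53725783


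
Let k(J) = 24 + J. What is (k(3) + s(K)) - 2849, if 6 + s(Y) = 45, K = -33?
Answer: -2783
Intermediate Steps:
s(Y) = 39 (s(Y) = -6 + 45 = 39)
(k(3) + s(K)) - 2849 = ((24 + 3) + 39) - 2849 = (27 + 39) - 2849 = 66 - 2849 = -2783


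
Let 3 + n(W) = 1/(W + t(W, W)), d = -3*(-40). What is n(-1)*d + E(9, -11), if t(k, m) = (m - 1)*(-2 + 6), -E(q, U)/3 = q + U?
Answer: -1102/3 ≈ -367.33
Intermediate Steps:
E(q, U) = -3*U - 3*q (E(q, U) = -3*(q + U) = -3*(U + q) = -3*U - 3*q)
t(k, m) = -4 + 4*m (t(k, m) = (-1 + m)*4 = -4 + 4*m)
d = 120
n(W) = -3 + 1/(-4 + 5*W) (n(W) = -3 + 1/(W + (-4 + 4*W)) = -3 + 1/(-4 + 5*W))
n(-1)*d + E(9, -11) = ((13 - 15*(-1))/(-4 + 5*(-1)))*120 + (-3*(-11) - 3*9) = ((13 + 15)/(-4 - 5))*120 + (33 - 27) = (28/(-9))*120 + 6 = -⅑*28*120 + 6 = -28/9*120 + 6 = -1120/3 + 6 = -1102/3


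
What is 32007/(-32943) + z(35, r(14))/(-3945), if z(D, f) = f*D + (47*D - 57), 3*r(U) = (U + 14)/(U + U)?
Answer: -178965434/129960135 ≈ -1.3771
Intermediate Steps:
r(U) = (14 + U)/(6*U) (r(U) = ((U + 14)/(U + U))/3 = ((14 + U)/((2*U)))/3 = ((14 + U)*(1/(2*U)))/3 = ((14 + U)/(2*U))/3 = (14 + U)/(6*U))
z(D, f) = -57 + 47*D + D*f (z(D, f) = D*f + (-57 + 47*D) = -57 + 47*D + D*f)
32007/(-32943) + z(35, r(14))/(-3945) = 32007/(-32943) + (-57 + 47*35 + 35*((⅙)*(14 + 14)/14))/(-3945) = 32007*(-1/32943) + (-57 + 1645 + 35*((⅙)*(1/14)*28))*(-1/3945) = -10669/10981 + (-57 + 1645 + 35*(⅓))*(-1/3945) = -10669/10981 + (-57 + 1645 + 35/3)*(-1/3945) = -10669/10981 + (4799/3)*(-1/3945) = -10669/10981 - 4799/11835 = -178965434/129960135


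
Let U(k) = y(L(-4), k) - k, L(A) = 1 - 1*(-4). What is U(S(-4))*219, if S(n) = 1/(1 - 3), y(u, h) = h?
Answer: 0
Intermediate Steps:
L(A) = 5 (L(A) = 1 + 4 = 5)
S(n) = -1/2 (S(n) = 1/(-2) = -1/2)
U(k) = 0 (U(k) = k - k = 0)
U(S(-4))*219 = 0*219 = 0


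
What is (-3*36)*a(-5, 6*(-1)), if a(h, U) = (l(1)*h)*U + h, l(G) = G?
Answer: -2700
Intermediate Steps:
a(h, U) = h + U*h (a(h, U) = (1*h)*U + h = h*U + h = U*h + h = h + U*h)
(-3*36)*a(-5, 6*(-1)) = (-3*36)*(-5*(1 + 6*(-1))) = -(-540)*(1 - 6) = -(-540)*(-5) = -108*25 = -2700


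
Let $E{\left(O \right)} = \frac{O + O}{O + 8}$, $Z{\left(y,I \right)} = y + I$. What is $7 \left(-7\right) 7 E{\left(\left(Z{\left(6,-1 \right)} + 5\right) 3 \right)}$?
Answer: $- \frac{10290}{19} \approx -541.58$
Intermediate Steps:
$Z{\left(y,I \right)} = I + y$
$E{\left(O \right)} = \frac{2 O}{8 + O}$
$7 \left(-7\right) 7 E{\left(\left(Z{\left(6,-1 \right)} + 5\right) 3 \right)} = 7 \left(-7\right) 7 \frac{2 \left(\left(-1 + 6\right) + 5\right) 3}{8 + \left(\left(-1 + 6\right) + 5\right) 3} = \left(-49\right) 7 \frac{2 \left(5 + 5\right) 3}{8 + \left(5 + 5\right) 3} = - 343 \frac{2 \cdot 10 \cdot 3}{8 + 10 \cdot 3} = - 343 \cdot 2 \cdot 30 \frac{1}{8 + 30} = - 343 \cdot 2 \cdot 30 \cdot \frac{1}{38} = \left(-343\right) \frac{30}{19} = - \frac{10290}{19}$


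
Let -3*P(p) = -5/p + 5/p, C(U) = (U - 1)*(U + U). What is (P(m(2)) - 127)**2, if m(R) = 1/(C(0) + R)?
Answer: 16129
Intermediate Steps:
C(U) = 2*U*(-1 + U) (C(U) = (-1 + U)*(2*U) = 2*U*(-1 + U))
m(R) = 1/R (m(R) = 1/(2*0*(-1 + 0) + R) = 1/(2*0*(-1) + R) = 1/(0 + R) = 1/R)
P(p) = 0 (P(p) = -(-5/p + 5/p)/3 = -1/3*0 = 0)
(P(m(2)) - 127)**2 = (0 - 127)**2 = (-127)**2 = 16129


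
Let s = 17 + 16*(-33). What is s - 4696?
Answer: -5207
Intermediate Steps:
s = -511 (s = 17 - 528 = -511)
s - 4696 = -511 - 4696 = -5207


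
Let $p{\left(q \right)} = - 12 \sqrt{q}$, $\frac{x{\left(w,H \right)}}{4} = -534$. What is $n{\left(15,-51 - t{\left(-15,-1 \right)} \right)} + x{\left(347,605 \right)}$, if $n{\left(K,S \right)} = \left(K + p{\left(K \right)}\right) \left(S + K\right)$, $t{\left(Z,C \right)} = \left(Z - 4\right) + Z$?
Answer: $-2166 + 24 \sqrt{15} \approx -2073.0$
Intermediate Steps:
$t{\left(Z,C \right)} = -4 + 2 Z$ ($t{\left(Z,C \right)} = \left(-4 + Z\right) + Z = -4 + 2 Z$)
$x{\left(w,H \right)} = -2136$ ($x{\left(w,H \right)} = 4 \left(-534\right) = -2136$)
$n{\left(K,S \right)} = \left(K + S\right) \left(K - 12 \sqrt{K}\right)$ ($n{\left(K,S \right)} = \left(K - 12 \sqrt{K}\right) \left(S + K\right) = \left(K - 12 \sqrt{K}\right) \left(K + S\right) = \left(K + S\right) \left(K - 12 \sqrt{K}\right)$)
$n{\left(15,-51 - t{\left(-15,-1 \right)} \right)} + x{\left(347,605 \right)} = \left(15^{2} - 12 \cdot 15^{\frac{3}{2}} + 15 \left(-51 - \left(-4 + 2 \left(-15\right)\right)\right) - 12 \left(-51 - \left(-4 + 2 \left(-15\right)\right)\right) \sqrt{15}\right) - 2136 = \left(225 - 12 \cdot 15 \sqrt{15} + 15 \left(-51 - \left(-4 - 30\right)\right) - 12 \left(-51 - \left(-4 - 30\right)\right) \sqrt{15}\right) - 2136 = \left(225 - 180 \sqrt{15} + 15 \left(-51 - -34\right) - 12 \left(-51 - -34\right) \sqrt{15}\right) - 2136 = \left(225 - 180 \sqrt{15} + 15 \left(-51 + 34\right) - 12 \left(-51 + 34\right) \sqrt{15}\right) - 2136 = \left(225 - 180 \sqrt{15} + 15 \left(-17\right) - - 204 \sqrt{15}\right) - 2136 = \left(225 - 180 \sqrt{15} - 255 + 204 \sqrt{15}\right) - 2136 = \left(-30 + 24 \sqrt{15}\right) - 2136 = -2166 + 24 \sqrt{15}$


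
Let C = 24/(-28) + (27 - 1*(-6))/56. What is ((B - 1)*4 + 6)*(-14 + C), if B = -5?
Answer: 7191/28 ≈ 256.82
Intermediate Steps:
C = -15/56 (C = 24*(-1/28) + (27 + 6)*(1/56) = -6/7 + 33*(1/56) = -6/7 + 33/56 = -15/56 ≈ -0.26786)
((B - 1)*4 + 6)*(-14 + C) = ((-5 - 1)*4 + 6)*(-14 - 15/56) = (-6*4 + 6)*(-799/56) = (-24 + 6)*(-799/56) = -18*(-799/56) = 7191/28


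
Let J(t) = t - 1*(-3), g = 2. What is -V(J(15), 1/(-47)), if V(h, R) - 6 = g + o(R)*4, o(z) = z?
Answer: -372/47 ≈ -7.9149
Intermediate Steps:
J(t) = 3 + t (J(t) = t + 3 = 3 + t)
V(h, R) = 8 + 4*R (V(h, R) = 6 + (2 + R*4) = 6 + (2 + 4*R) = 8 + 4*R)
-V(J(15), 1/(-47)) = -(8 + 4/(-47)) = -(8 + 4*(-1/47)) = -(8 - 4/47) = -1*372/47 = -372/47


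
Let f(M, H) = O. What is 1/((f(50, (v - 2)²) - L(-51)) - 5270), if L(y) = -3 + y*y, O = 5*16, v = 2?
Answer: -1/7788 ≈ -0.00012840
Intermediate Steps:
O = 80
L(y) = -3 + y²
f(M, H) = 80
1/((f(50, (v - 2)²) - L(-51)) - 5270) = 1/((80 - (-3 + (-51)²)) - 5270) = 1/((80 - (-3 + 2601)) - 5270) = 1/((80 - 1*2598) - 5270) = 1/((80 - 2598) - 5270) = 1/(-2518 - 5270) = 1/(-7788) = -1/7788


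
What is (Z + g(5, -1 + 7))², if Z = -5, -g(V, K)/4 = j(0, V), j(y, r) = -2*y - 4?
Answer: 121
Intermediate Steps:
j(y, r) = -4 - 2*y
g(V, K) = 16 (g(V, K) = -4*(-4 - 2*0) = -4*(-4 + 0) = -4*(-4) = 16)
(Z + g(5, -1 + 7))² = (-5 + 16)² = 11² = 121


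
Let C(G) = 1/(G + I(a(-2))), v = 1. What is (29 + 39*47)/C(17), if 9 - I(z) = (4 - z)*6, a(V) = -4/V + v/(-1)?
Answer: 14896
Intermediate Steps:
a(V) = -1 - 4/V (a(V) = -4/V + 1/(-1) = -4/V + 1*(-1) = -4/V - 1 = -1 - 4/V)
I(z) = -15 + 6*z (I(z) = 9 - (4 - z)*6 = 9 - (24 - 6*z) = 9 + (-24 + 6*z) = -15 + 6*z)
C(G) = 1/(-9 + G) (C(G) = 1/(G + (-15 + 6*((-4 - 1*(-2))/(-2)))) = 1/(G + (-15 + 6*(-(-4 + 2)/2))) = 1/(G + (-15 + 6*(-½*(-2)))) = 1/(G + (-15 + 6*1)) = 1/(G + (-15 + 6)) = 1/(G - 9) = 1/(-9 + G))
(29 + 39*47)/C(17) = (29 + 39*47)/(1/(-9 + 17)) = (29 + 1833)/(1/8) = 1862/(⅛) = 1862*8 = 14896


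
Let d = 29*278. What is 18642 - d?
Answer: 10580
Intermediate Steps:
d = 8062
18642 - d = 18642 - 1*8062 = 18642 - 8062 = 10580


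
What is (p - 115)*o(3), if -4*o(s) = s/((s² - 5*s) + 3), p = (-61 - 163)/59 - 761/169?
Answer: -307355/9971 ≈ -30.825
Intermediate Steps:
p = -82755/9971 (p = -224*1/59 - 761*1/169 = -224/59 - 761/169 = -82755/9971 ≈ -8.2996)
o(s) = -s/(4*(3 + s² - 5*s)) (o(s) = -s/(4*((s² - 5*s) + 3)) = -s/(4*(3 + s² - 5*s)))
(p - 115)*o(3) = (-82755/9971 - 115)*(-1*3/(12 - 20*3 + 4*3²)) = -(-1229420)*3/(9971*(12 - 60 + 4*9)) = -(-1229420)*3/(9971*(12 - 60 + 36)) = -(-1229420)*3/(9971*(-12)) = -(-1229420)*3*(-1)/(9971*12) = -1229420/9971*¼ = -307355/9971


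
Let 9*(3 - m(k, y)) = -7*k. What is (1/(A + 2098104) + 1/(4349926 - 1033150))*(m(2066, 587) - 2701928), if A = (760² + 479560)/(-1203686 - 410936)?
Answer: -26559940724187500825/12640562681803651944 ≈ -2.1012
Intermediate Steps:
A = -528580/807311 (A = (577600 + 479560)/(-1614622) = 1057160*(-1/1614622) = -528580/807311 ≈ -0.65474)
m(k, y) = 3 + 7*k/9 (m(k, y) = 3 - (-7)*k/9 = 3 + 7*k/9)
(1/(A + 2098104) + 1/(4349926 - 1033150))*(m(2066, 587) - 2701928) = (1/(-528580/807311 + 2098104) + 1/(4349926 - 1033150))*((3 + (7/9)*2066) - 2701928) = (1/(1693821909764/807311) + 1/3316776)*((3 + 14462/9) - 2701928) = (807311/1693821909764 + 1/3316776)*(14489/9 - 2701928) = (1092872914775/1404506964644850216)*(-24302863/9) = -26559940724187500825/12640562681803651944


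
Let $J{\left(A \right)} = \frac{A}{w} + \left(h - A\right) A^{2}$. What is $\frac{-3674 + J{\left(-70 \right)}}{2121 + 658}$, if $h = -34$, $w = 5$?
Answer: $\frac{172712}{2779} \approx 62.149$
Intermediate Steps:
$J{\left(A \right)} = \frac{A}{5} + A^{2} \left(-34 - A\right)$ ($J{\left(A \right)} = \frac{A}{5} + \left(-34 - A\right) A^{2} = \frac{A}{5} + A^{2} \left(-34 - A\right)$)
$\frac{-3674 + J{\left(-70 \right)}}{2121 + 658} = \frac{-3674 - 70 \left(\frac{1}{5} - \left(-70\right)^{2} - -2380\right)}{2121 + 658} = \frac{-3674 - 70 \left(\frac{1}{5} - 4900 + 2380\right)}{2779} = \left(-3674 - 70 \left(\frac{1}{5} - 4900 + 2380\right)\right) \frac{1}{2779} = \left(-3674 - -176386\right) \frac{1}{2779} = \left(-3674 + 176386\right) \frac{1}{2779} = 172712 \cdot \frac{1}{2779} = \frac{172712}{2779}$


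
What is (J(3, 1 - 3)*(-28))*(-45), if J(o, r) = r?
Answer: -2520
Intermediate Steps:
(J(3, 1 - 3)*(-28))*(-45) = ((1 - 3)*(-28))*(-45) = -2*(-28)*(-45) = 56*(-45) = -2520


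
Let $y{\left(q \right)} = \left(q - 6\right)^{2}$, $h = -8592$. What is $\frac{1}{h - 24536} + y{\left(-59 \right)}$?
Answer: $\frac{139965799}{33128} \approx 4225.0$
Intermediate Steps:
$y{\left(q \right)} = \left(-6 + q\right)^{2}$
$\frac{1}{h - 24536} + y{\left(-59 \right)} = \frac{1}{-8592 - 24536} + \left(-6 - 59\right)^{2} = \frac{1}{-33128} + \left(-65\right)^{2} = - \frac{1}{33128} + 4225 = \frac{139965799}{33128}$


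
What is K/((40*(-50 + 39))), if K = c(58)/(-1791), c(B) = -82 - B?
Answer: -7/39402 ≈ -0.00017766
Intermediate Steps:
K = 140/1791 (K = (-82 - 1*58)/(-1791) = (-82 - 58)*(-1/1791) = -140*(-1/1791) = 140/1791 ≈ 0.078169)
K/((40*(-50 + 39))) = 140/(1791*((40*(-50 + 39)))) = 140/(1791*((40*(-11)))) = (140/1791)/(-440) = (140/1791)*(-1/440) = -7/39402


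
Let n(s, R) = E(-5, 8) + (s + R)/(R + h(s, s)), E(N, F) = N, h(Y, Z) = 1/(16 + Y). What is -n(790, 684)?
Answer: 1568481/551305 ≈ 2.8450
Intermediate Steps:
n(s, R) = -5 + (R + s)/(R + 1/(16 + s)) (n(s, R) = -5 + (s + R)/(R + 1/(16 + s)) = -5 + (R + s)/(R + 1/(16 + s)))
-n(790, 684) = -(-5 + (16 + 790)*(790 - 4*684))/(1 + 684*(16 + 790)) = -(-5 + 806*(790 - 2736))/(1 + 684*806) = -(-5 + 806*(-1946))/(1 + 551304) = -(-5 - 1568476)/551305 = -(-1568481)/551305 = -1*(-1568481/551305) = 1568481/551305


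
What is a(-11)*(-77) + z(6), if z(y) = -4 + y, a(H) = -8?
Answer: 618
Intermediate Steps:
a(-11)*(-77) + z(6) = -8*(-77) + (-4 + 6) = 616 + 2 = 618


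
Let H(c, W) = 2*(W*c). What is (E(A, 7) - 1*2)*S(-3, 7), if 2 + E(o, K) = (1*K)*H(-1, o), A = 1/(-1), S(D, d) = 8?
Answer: 80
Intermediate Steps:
A = -1
H(c, W) = 2*W*c
E(o, K) = -2 - 2*K*o (E(o, K) = -2 + (1*K)*(2*o*(-1)) = -2 + K*(-2*o) = -2 - 2*K*o)
(E(A, 7) - 1*2)*S(-3, 7) = ((-2 - 2*7*(-1)) - 1*2)*8 = ((-2 + 14) - 2)*8 = (12 - 2)*8 = 10*8 = 80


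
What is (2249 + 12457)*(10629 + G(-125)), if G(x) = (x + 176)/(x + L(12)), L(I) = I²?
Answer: 156349548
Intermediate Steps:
G(x) = (176 + x)/(144 + x) (G(x) = (x + 176)/(x + 12²) = (176 + x)/(x + 144) = (176 + x)/(144 + x))
(2249 + 12457)*(10629 + G(-125)) = (2249 + 12457)*(10629 + (176 - 125)/(144 - 125)) = 14706*(10629 + 51/19) = 14706*(202002/19) = 156349548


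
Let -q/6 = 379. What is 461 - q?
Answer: 2735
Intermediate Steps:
q = -2274 (q = -6*379 = -2274)
461 - q = 461 - 1*(-2274) = 461 + 2274 = 2735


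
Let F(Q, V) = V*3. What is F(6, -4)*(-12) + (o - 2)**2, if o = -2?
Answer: 160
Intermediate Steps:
F(Q, V) = 3*V
F(6, -4)*(-12) + (o - 2)**2 = (3*(-4))*(-12) + (-2 - 2)**2 = -12*(-12) + (-4)**2 = 144 + 16 = 160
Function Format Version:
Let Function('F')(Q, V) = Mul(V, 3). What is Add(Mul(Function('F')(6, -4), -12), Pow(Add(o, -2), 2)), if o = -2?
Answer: 160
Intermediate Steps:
Function('F')(Q, V) = Mul(3, V)
Add(Mul(Function('F')(6, -4), -12), Pow(Add(o, -2), 2)) = Add(Mul(Mul(3, -4), -12), Pow(Add(-2, -2), 2)) = Add(Mul(-12, -12), Pow(-4, 2)) = Add(144, 16) = 160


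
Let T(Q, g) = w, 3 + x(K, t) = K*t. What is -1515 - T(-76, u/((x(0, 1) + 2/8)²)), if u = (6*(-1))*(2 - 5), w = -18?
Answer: -1497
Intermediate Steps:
x(K, t) = -3 + K*t
u = 18 (u = -6*(-3) = 18)
T(Q, g) = -18
-1515 - T(-76, u/((x(0, 1) + 2/8)²)) = -1515 - 1*(-18) = -1515 + 18 = -1497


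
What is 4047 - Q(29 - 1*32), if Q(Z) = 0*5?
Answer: 4047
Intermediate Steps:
Q(Z) = 0
4047 - Q(29 - 1*32) = 4047 - 1*0 = 4047 + 0 = 4047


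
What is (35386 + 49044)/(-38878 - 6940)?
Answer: -42215/22909 ≈ -1.8427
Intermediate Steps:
(35386 + 49044)/(-38878 - 6940) = 84430/(-45818) = 84430*(-1/45818) = -42215/22909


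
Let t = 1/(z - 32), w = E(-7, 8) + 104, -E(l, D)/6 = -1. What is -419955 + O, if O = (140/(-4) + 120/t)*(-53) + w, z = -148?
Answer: 726810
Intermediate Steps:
E(l, D) = 6 (E(l, D) = -6*(-1) = 6)
w = 110 (w = 6 + 104 = 110)
t = -1/180 (t = 1/(-148 - 32) = 1/(-180) = -1/180 ≈ -0.0055556)
O = 1146765 (O = (140/(-4) + 120/(-1/180))*(-53) + 110 = (140*(-1/4) + 120*(-180))*(-53) + 110 = (-35 - 21600)*(-53) + 110 = -21635*(-53) + 110 = 1146655 + 110 = 1146765)
-419955 + O = -419955 + 1146765 = 726810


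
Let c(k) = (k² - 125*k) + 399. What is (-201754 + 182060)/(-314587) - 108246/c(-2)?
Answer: -34039924220/205425311 ≈ -165.70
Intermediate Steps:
c(k) = 399 + k² - 125*k
(-201754 + 182060)/(-314587) - 108246/c(-2) = (-201754 + 182060)/(-314587) - 108246/(399 + (-2)² - 125*(-2)) = -19694*(-1/314587) - 108246/(399 + 4 + 250) = 19694/314587 - 108246/653 = -34039924220/205425311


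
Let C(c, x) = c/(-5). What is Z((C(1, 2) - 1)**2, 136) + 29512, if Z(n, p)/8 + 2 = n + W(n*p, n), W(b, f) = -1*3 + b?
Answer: 776256/25 ≈ 31050.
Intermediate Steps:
W(b, f) = -3 + b
C(c, x) = -c/5 (C(c, x) = c*(-1/5) = -c/5)
Z(n, p) = -40 + 8*n + 8*n*p (Z(n, p) = -16 + 8*(n + (-3 + n*p)) = -16 + 8*(-3 + n + n*p) = -16 + (-24 + 8*n + 8*n*p) = -40 + 8*n + 8*n*p)
Z((C(1, 2) - 1)**2, 136) + 29512 = (-40 + 8*(-1/5*1 - 1)**2 + 8*(-1/5*1 - 1)**2*136) + 29512 = (-40 + 8*(-1/5 - 1)**2 + 8*(-1/5 - 1)**2*136) + 29512 = (-40 + 8*(-6/5)**2 + 8*(-6/5)**2*136) + 29512 = (-40 + 8*(36/25) + 8*(36/25)*136) + 29512 = (-40 + 288/25 + 39168/25) + 29512 = 38456/25 + 29512 = 776256/25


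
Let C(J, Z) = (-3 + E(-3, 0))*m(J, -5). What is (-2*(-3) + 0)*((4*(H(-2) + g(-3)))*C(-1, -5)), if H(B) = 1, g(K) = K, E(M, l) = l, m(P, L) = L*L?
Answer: 3600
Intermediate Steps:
m(P, L) = L²
C(J, Z) = -75 (C(J, Z) = (-3 + 0)*(-5)² = -3*25 = -75)
(-2*(-3) + 0)*((4*(H(-2) + g(-3)))*C(-1, -5)) = (-2*(-3) + 0)*((4*(1 - 3))*(-75)) = (6 + 0)*((4*(-2))*(-75)) = 6*(-8*(-75)) = 6*600 = 3600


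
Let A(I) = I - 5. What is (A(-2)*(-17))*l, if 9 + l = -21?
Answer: -3570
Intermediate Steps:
l = -30 (l = -9 - 21 = -30)
A(I) = -5 + I
(A(-2)*(-17))*l = ((-5 - 2)*(-17))*(-30) = -7*(-17)*(-30) = 119*(-30) = -3570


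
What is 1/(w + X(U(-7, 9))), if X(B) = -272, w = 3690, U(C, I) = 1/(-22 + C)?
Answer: 1/3418 ≈ 0.00029257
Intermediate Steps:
1/(w + X(U(-7, 9))) = 1/(3690 - 272) = 1/3418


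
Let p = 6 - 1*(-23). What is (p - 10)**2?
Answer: 361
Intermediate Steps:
p = 29 (p = 6 + 23 = 29)
(p - 10)**2 = (29 - 10)**2 = 19**2 = 361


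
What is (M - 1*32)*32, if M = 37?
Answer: 160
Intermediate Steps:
(M - 1*32)*32 = (37 - 1*32)*32 = (37 - 32)*32 = 5*32 = 160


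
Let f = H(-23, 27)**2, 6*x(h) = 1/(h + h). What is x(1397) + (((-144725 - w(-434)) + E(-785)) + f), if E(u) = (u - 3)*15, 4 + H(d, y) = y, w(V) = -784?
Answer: -2602309247/16764 ≈ -1.5523e+5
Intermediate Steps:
x(h) = 1/(12*h) (x(h) = 1/(6*(h + h)) = 1/(6*((2*h))) = (1/(2*h))/6 = 1/(12*h))
H(d, y) = -4 + y
E(u) = -45 + 15*u (E(u) = (-3 + u)*15 = -45 + 15*u)
f = 529 (f = (-4 + 27)**2 = 23**2 = 529)
x(1397) + (((-144725 - w(-434)) + E(-785)) + f) = (1/12)/1397 + (((-144725 - 1*(-784)) + (-45 + 15*(-785))) + 529) = (1/12)*(1/1397) + (((-144725 + 784) + (-45 - 11775)) + 529) = 1/16764 + ((-143941 - 11820) + 529) = 1/16764 + (-155761 + 529) = 1/16764 - 155232 = -2602309247/16764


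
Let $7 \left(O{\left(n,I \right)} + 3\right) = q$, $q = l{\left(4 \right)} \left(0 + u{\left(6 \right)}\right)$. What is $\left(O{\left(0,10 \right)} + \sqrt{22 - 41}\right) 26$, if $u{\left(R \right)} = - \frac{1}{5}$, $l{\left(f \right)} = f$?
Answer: $- \frac{2834}{35} + 26 i \sqrt{19} \approx -80.971 + 113.33 i$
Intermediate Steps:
$u{\left(R \right)} = - \frac{1}{5}$ ($u{\left(R \right)} = \left(-1\right) \frac{1}{5} = - \frac{1}{5}$)
$q = - \frac{4}{5}$ ($q = 4 \left(0 - \frac{1}{5}\right) = 4 \left(- \frac{1}{5}\right) = - \frac{4}{5} \approx -0.8$)
$O{\left(n,I \right)} = - \frac{109}{35}$ ($O{\left(n,I \right)} = -3 + \frac{1}{7} \left(- \frac{4}{5}\right) = -3 - \frac{4}{35} = - \frac{109}{35}$)
$\left(O{\left(0,10 \right)} + \sqrt{22 - 41}\right) 26 = \left(- \frac{109}{35} + \sqrt{22 - 41}\right) 26 = \left(- \frac{109}{35} + \sqrt{-19}\right) 26 = \left(- \frac{109}{35} + i \sqrt{19}\right) 26 = - \frac{2834}{35} + 26 i \sqrt{19}$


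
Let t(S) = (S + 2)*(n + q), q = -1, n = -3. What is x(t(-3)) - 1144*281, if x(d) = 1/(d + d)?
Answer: -2571711/8 ≈ -3.2146e+5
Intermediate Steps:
t(S) = -8 - 4*S (t(S) = (S + 2)*(-3 - 1) = (2 + S)*(-4) = -8 - 4*S)
x(d) = 1/(2*d)
x(t(-3)) - 1144*281 = 1/(2*(-8 - 4*(-3))) - 1144*281 = 1/(2*(-8 + 12)) - 321464 = (½)/4 - 321464 = (½)*(¼) - 321464 = ⅛ - 321464 = -2571711/8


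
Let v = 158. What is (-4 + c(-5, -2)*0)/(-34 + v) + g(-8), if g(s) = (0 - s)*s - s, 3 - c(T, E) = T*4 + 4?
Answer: -1737/31 ≈ -56.032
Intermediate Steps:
c(T, E) = -1 - 4*T (c(T, E) = 3 - (T*4 + 4) = 3 - (4*T + 4) = 3 - (4 + 4*T) = 3 + (-4 - 4*T) = -1 - 4*T)
g(s) = -s - s² (g(s) = (-s)*s - s = -s² - s = -s - s²)
(-4 + c(-5, -2)*0)/(-34 + v) + g(-8) = (-4 + (-1 - 4*(-5))*0)/(-34 + 158) - 1*(-8)*(1 - 8) = (-4 + (-1 + 20)*0)/124 - 1*(-8)*(-7) = (-4 + 19*0)/124 - 56 = (-4 + 0)/124 - 56 = (1/124)*(-4) - 56 = -1/31 - 56 = -1737/31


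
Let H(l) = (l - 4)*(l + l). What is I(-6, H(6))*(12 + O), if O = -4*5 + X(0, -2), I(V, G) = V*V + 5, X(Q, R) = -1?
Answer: -369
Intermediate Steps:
H(l) = 2*l*(-4 + l) (H(l) = (-4 + l)*(2*l) = 2*l*(-4 + l))
I(V, G) = 5 + V² (I(V, G) = V² + 5 = 5 + V²)
O = -21 (O = -4*5 - 1 = -20 - 1 = -21)
I(-6, H(6))*(12 + O) = (5 + (-6)²)*(12 - 21) = (5 + 36)*(-9) = 41*(-9) = -369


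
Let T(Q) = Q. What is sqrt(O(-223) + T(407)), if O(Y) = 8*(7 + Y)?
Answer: I*sqrt(1321) ≈ 36.346*I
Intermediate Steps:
O(Y) = 56 + 8*Y
sqrt(O(-223) + T(407)) = sqrt((56 + 8*(-223)) + 407) = sqrt((56 - 1784) + 407) = sqrt(-1728 + 407) = sqrt(-1321) = I*sqrt(1321)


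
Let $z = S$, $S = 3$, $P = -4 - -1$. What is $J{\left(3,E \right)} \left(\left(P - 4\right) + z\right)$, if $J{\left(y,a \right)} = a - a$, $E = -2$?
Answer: $0$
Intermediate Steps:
$J{\left(y,a \right)} = 0$
$P = -3$ ($P = -4 + 1 = -3$)
$z = 3$
$J{\left(3,E \right)} \left(\left(P - 4\right) + z\right) = 0 \left(\left(-3 - 4\right) + 3\right) = 0 \left(-7 + 3\right) = 0 \left(-4\right) = 0$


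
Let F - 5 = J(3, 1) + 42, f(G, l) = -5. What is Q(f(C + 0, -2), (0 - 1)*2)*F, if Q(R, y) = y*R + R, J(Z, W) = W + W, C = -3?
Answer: 245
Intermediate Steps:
J(Z, W) = 2*W
Q(R, y) = R + R*y (Q(R, y) = R*y + R = R + R*y)
F = 49 (F = 5 + (2*1 + 42) = 5 + (2 + 42) = 5 + 44 = 49)
Q(f(C + 0, -2), (0 - 1)*2)*F = -5*(1 + (0 - 1)*2)*49 = -5*(1 - 1*2)*49 = -5*(1 - 2)*49 = -5*(-1)*49 = 5*49 = 245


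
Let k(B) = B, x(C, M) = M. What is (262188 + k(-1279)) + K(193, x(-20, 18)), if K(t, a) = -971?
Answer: 259938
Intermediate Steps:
(262188 + k(-1279)) + K(193, x(-20, 18)) = (262188 - 1279) - 971 = 260909 - 971 = 259938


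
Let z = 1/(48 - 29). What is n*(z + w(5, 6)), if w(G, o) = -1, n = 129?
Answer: -2322/19 ≈ -122.21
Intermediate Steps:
z = 1/19 ≈ 0.052632
n*(z + w(5, 6)) = 129*(1/19 - 1) = 129*(-18/19) = -2322/19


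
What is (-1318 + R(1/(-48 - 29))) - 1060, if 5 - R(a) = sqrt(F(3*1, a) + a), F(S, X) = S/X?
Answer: -2373 - 2*I*sqrt(342419)/77 ≈ -2373.0 - 15.199*I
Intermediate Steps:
R(a) = 5 - sqrt(a + 3/a) (R(a) = 5 - sqrt((3*1)/a + a) = 5 - sqrt(3/a + a) = 5 - sqrt(a + 3/a))
(-1318 + R(1/(-48 - 29))) - 1060 = (-1318 + (5 - sqrt(1/(-48 - 29) + 3/(1/(-48 - 29))))) - 1060 = (-1318 + (5 - sqrt(1/(-77) + 3/(1/(-77))))) - 1060 = (-1318 + (5 - sqrt(-1/77 + 3/(-1/77)))) - 1060 = (-1318 + (5 - sqrt(-1/77 + 3*(-77)))) - 1060 = (-1318 + (5 - sqrt(-1/77 - 231))) - 1060 = (-1318 + (5 - sqrt(-17788/77))) - 1060 = (-1318 + (5 - 2*I*sqrt(342419)/77)) - 1060 = (-1313 - 2*I*sqrt(342419)/77) - 1060 = -2373 - 2*I*sqrt(342419)/77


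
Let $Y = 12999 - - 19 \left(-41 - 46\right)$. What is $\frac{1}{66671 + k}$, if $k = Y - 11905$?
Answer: $\frac{1}{66112} \approx 1.5126 \cdot 10^{-5}$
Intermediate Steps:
$Y = 11346$ ($Y = 12999 - \left(-19\right) \left(-87\right) = 12999 - 1653 = 11346$)
$k = -559$ ($k = 11346 - 11905 = -559$)
$\frac{1}{66671 + k} = \frac{1}{66671 - 559} = \frac{1}{66112}$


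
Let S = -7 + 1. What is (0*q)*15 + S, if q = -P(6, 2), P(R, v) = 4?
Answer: -6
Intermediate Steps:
q = -4 (q = -1*4 = -4)
S = -6
(0*q)*15 + S = (0*(-4))*15 - 6 = 0*15 - 6 = 0 - 6 = -6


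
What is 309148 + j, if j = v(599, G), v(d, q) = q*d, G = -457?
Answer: 35405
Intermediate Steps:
v(d, q) = d*q
j = -273743 (j = 599*(-457) = -273743)
309148 + j = 309148 - 273743 = 35405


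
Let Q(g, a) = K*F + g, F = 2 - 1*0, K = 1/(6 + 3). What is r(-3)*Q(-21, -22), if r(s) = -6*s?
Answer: -374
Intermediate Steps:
K = ⅑ (K = 1/9 = ⅑ ≈ 0.11111)
F = 2 (F = 2 + 0 = 2)
Q(g, a) = 2/9 + g (Q(g, a) = (⅑)*2 + g = 2/9 + g)
r(-3)*Q(-21, -22) = (-6*(-3))*(2/9 - 21) = 18*(-187/9) = -374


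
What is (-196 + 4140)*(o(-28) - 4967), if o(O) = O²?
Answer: -16497752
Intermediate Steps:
(-196 + 4140)*(o(-28) - 4967) = (-196 + 4140)*((-28)² - 4967) = 3944*(784 - 4967) = 3944*(-4183) = -16497752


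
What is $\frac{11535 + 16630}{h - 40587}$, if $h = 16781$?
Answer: $- \frac{28165}{23806} \approx -1.1831$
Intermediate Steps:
$\frac{11535 + 16630}{h - 40587} = \frac{11535 + 16630}{16781 - 40587} = \frac{28165}{-23806} = 28165 \left(- \frac{1}{23806}\right) = - \frac{28165}{23806}$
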